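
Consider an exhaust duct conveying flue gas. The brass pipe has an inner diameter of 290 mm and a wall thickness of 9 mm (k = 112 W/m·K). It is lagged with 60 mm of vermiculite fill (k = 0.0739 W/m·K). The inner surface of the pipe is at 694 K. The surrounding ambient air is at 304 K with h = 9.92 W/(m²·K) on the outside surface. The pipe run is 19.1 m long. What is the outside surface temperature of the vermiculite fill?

T ≈ 341 K

Per-layer cylindrical resistances, series-summed:
R_brass pipe wall = ln(154/145)/(2π×112×19.1) = 4.48×10^-6 K/W
R_vermiculite fill = ln(214/154)/(2π×0.0739×19.1) = 0.0371 K/W
R_outer film = 1/(h_o·2πr_oL) = 1/(9.92×2π×0.214×19.1) = 0.003925 K/W
R_total = 0.04103 K/W
Q = ΔT/R_total = 390/0.04103
Q = 9510 W
T_interface = T_inner − Q·ΣR(inner→interface) = 694 − 9510×0.0371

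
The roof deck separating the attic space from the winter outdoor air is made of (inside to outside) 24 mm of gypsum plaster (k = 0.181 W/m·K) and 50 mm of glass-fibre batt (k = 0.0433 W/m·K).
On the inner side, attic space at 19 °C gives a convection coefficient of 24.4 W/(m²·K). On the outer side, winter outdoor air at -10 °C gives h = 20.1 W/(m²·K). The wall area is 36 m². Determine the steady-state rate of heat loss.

Series thermal resistances:
R_inner film = 1/(h_i·A) = 1/(24.4×36) = 0.001138 K/W
R_gypsum plaster = L/(kA) = 0.024/(0.181×36) = 0.003683 K/W
R_glass-fibre batt = L/(kA) = 0.05/(0.0433×36) = 0.03208 K/W
R_outer film = 1/(h_o·A) = 1/(20.1×36) = 0.001382 K/W
R_total = 0.03828 K/W
Q = ΔT / R_total = 29 / 0.03828

Q ≈ 758 W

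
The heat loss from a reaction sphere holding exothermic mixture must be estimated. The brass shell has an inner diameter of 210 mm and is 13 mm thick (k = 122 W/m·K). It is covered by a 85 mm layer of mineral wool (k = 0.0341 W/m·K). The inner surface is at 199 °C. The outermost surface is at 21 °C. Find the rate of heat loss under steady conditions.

Q ≈ 21.5 W

Radial (spherical) resistances in series:
R_brass shell = (1/0.105 − 1/0.118)/(4π×122) = 6.844×10^-4 K/W
R_mineral wool = (1/0.118 − 1/0.203)/(4π×0.0341) = 8.281 K/W
R_total = 8.282 K/W
Q = ΔT/R_total = 178/8.282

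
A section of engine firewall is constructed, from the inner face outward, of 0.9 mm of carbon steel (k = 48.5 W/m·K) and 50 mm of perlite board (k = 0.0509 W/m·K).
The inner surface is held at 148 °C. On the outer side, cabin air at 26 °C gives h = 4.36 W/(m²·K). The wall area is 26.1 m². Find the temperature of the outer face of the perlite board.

Series thermal resistances:
R_carbon steel = L/(kA) = 0.0009/(48.5×26.1) = 7.11×10^-7 K/W
R_perlite board = L/(kA) = 0.05/(0.0509×26.1) = 0.03764 K/W
R_outer film = 1/(h_o·A) = 1/(4.36×26.1) = 0.008788 K/W
R_total = 0.04643 K/W;  Q = ΔT/R_total = 122/0.04643 = 2628 W
T_interface = T_inner − Q·ΣR(inner→interface) = 148 − 2630×0.03764

T ≈ 49.1 °C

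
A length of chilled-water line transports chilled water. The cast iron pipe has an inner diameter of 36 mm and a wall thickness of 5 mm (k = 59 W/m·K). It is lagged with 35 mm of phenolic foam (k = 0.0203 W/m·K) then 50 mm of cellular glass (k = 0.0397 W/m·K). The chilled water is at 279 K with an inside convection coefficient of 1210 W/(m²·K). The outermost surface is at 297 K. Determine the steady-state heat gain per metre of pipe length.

Per-layer cylindrical resistances, series-summed:
R_inner film = 1/(h_i·2πr₁L) = 1/(1210×2π×0.018×1) = 0.007307 K/W
R_cast iron pipe wall = ln(23/18)/(2π×59×1) = 6.612×10^-4 K/W
R_phenolic foam = ln(58/23)/(2π×0.0203×1) = 7.252 K/W
R_cellular glass = ln(108/58)/(2π×0.0397×1) = 2.492 K/W
R_total = 9.752 K/W
Q = ΔT/R_total = 18/9.752

q′ ≈ 1.85 W/m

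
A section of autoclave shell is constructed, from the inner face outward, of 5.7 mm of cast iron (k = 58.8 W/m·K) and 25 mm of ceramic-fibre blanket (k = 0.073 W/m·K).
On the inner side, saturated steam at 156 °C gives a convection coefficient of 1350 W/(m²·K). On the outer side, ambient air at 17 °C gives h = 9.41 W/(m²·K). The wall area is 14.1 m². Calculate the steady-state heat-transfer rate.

Series thermal resistances:
R_inner film = 1/(h_i·A) = 1/(1350×14.1) = 5.253×10^-5 K/W
R_cast iron = L/(kA) = 0.0057/(58.8×14.1) = 6.875×10^-6 K/W
R_ceramic-fibre blanket = L/(kA) = 0.025/(0.073×14.1) = 0.02429 K/W
R_outer film = 1/(h_o·A) = 1/(9.41×14.1) = 0.007537 K/W
R_total = 0.03188 K/W
Q = ΔT / R_total = 139 / 0.03188

Q ≈ 4360 W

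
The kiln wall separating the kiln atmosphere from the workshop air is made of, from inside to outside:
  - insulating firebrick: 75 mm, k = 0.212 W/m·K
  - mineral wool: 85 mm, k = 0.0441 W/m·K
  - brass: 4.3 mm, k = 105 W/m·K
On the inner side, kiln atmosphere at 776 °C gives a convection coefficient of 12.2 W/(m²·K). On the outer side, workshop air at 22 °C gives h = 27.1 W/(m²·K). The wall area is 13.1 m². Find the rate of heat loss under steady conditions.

Using the resistance-network approach (series):
R_inner film = 1/(h_i·A) = 1/(12.2×13.1) = 0.006257 K/W
R_insulating firebrick = L/(kA) = 0.075/(0.212×13.1) = 0.02701 K/W
R_mineral wool = L/(kA) = 0.085/(0.0441×13.1) = 0.1471 K/W
R_brass = L/(kA) = 0.0043/(105×13.1) = 3.126×10^-6 K/W
R_outer film = 1/(h_o·A) = 1/(27.1×13.1) = 0.002817 K/W
R_total = 0.1832 K/W
Q = ΔT / R_total = 754 / 0.1832

Q ≈ 4120 W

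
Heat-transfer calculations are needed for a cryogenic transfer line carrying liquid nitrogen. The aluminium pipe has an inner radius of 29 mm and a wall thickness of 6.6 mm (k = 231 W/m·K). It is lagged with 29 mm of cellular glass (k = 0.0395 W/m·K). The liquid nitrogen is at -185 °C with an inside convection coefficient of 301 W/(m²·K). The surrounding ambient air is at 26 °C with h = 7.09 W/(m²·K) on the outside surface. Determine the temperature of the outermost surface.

T ≈ -0.5 °C

Radial resistances (cylindrical: R_cond = ln(r_o/r_i)/(2πkL), R_conv = 1/(h·2πrL)):
R_inner film = 1/(h_i·2πr₁L) = 1/(301×2π×0.029×1) = 0.01823 K/W
R_aluminium pipe wall = ln(35.6/29)/(2π×231×1) = 1.413×10^-4 K/W
R_cellular glass = ln(64.6/35.6)/(2π×0.0395×1) = 2.401 K/W
R_outer film = 1/(h_o·2πr_oL) = 1/(7.09×2π×0.0646×1) = 0.3475 K/W
R_total = 2.767 K/W
Q = ΔT/R_total = 211/2.767
Q = 76.3 W/m
T_interface = T_inner + Q·ΣR(inner→interface) = -185 + 76.3×2.419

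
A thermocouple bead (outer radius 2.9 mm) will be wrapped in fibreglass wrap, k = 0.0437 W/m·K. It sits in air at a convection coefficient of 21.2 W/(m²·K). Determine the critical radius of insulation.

r_cr ≈ 4.12 mm

For a sphere r_cr = 2k/h = 2×0.0437/21.2
r_cr = 4.12 mm; since the bare radius (2.9 mm) is below r_cr, adding a thin layer of insulation will *increase* heat loss.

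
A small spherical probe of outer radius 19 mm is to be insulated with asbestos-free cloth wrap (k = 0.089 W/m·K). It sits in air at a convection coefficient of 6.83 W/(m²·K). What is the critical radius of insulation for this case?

r_cr ≈ 26.1 mm

For a sphere r_cr = 2k/h = 2×0.089/6.83
r_cr = 26.1 mm; since the bare radius (19 mm) is below r_cr, adding a thin layer of insulation will *increase* heat loss.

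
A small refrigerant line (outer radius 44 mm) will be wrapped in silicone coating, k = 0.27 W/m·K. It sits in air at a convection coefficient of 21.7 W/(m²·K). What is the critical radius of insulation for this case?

For a cylinder r_cr = k/h = 0.27/21.7
r_cr = 12.4 mm; since the bare radius (44 mm) is above r_cr, any added insulation will reduce heat loss.

r_cr ≈ 12.4 mm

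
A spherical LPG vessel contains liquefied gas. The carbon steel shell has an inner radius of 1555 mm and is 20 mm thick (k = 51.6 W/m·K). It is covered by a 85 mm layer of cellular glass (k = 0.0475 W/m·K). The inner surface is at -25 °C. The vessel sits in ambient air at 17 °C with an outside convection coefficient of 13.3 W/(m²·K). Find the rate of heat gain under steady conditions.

Radial (spherical) resistances in series:
R_carbon steel shell = (1/1.555 − 1/1.575)/(4π×51.6) = 1.259×10^-5 K/W
R_cellular glass = (1/1.575 − 1/1.66)/(4π×0.0475) = 0.05447 K/W
R_outer film = 1/(h·4πr_o²) = 1/(13.3×4π×1.66²) = 0.002171 K/W
R_total = 0.05665 K/W
Q = ΔT/R_total = 42/0.05665

Q ≈ 741 W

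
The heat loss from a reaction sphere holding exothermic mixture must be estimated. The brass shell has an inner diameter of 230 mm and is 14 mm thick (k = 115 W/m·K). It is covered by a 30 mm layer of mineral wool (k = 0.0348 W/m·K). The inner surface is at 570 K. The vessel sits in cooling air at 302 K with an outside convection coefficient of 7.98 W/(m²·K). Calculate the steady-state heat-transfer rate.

Q ≈ 71.7 W

Spherical conduction: R = (1/r_in − 1/r_out)/(4πk) per layer; series-sum.
R_brass shell = (1/0.115 − 1/0.129)/(4π×115) = 6.53×10^-4 K/W
R_mineral wool = (1/0.129 − 1/0.159)/(4π×0.0348) = 3.345 K/W
R_outer film = 1/(h·4πr_o²) = 1/(7.98×4π×0.159²) = 0.3945 K/W
R_total = 3.74 K/W
Q = ΔT/R_total = 268/3.74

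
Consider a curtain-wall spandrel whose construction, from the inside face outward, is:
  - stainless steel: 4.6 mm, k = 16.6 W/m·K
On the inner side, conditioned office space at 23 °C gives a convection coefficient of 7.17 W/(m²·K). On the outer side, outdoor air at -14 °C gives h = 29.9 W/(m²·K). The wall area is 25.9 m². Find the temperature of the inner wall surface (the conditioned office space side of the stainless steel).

Treating each layer as a thermal resistance in series:
R_inner film = 1/(h_i·A) = 1/(7.17×25.9) = 0.005385 K/W
R_stainless steel = L/(kA) = 0.0046/(16.6×25.9) = 1.07×10^-5 K/W
R_outer film = 1/(h_o·A) = 1/(29.9×25.9) = 0.001291 K/W
R_total = 0.006687 K/W;  Q = ΔT/R_total = 37/0.006687 = 5533 W
T_interface = T_inner − Q·ΣR(inner→interface) = 23 − 5530×0.005385

T ≈ -6.8 °C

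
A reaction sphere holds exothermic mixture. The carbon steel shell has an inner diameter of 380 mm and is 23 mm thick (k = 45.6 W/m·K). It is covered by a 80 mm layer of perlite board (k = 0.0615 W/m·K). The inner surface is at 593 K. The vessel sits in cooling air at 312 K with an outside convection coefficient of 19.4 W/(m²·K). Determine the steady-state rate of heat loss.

Radial (spherical) resistances in series:
R_carbon steel shell = (1/0.19 − 1/0.213)/(4π×45.6) = 9.918×10^-4 K/W
R_perlite board = (1/0.213 − 1/0.293)/(4π×0.0615) = 1.659 K/W
R_outer film = 1/(h·4πr_o²) = 1/(19.4×4π×0.293²) = 0.04778 K/W
R_total = 1.707 K/W
Q = ΔT/R_total = 281/1.707

Q ≈ 165 W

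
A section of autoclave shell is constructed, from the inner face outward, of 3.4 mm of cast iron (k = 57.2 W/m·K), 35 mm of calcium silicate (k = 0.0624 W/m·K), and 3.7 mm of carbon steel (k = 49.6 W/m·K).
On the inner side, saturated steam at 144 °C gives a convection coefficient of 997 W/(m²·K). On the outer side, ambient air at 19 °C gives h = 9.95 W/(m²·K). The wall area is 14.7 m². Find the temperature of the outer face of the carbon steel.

Thermal resistances in series:
R_inner film = 1/(h_i·A) = 1/(997×14.7) = 6.823×10^-5 K/W
R_cast iron = L/(kA) = 0.0034/(57.2×14.7) = 4.044×10^-6 K/W
R_calcium silicate = L/(kA) = 0.035/(0.0624×14.7) = 0.03816 K/W
R_carbon steel = L/(kA) = 0.0037/(49.6×14.7) = 5.075×10^-6 K/W
R_outer film = 1/(h_o·A) = 1/(9.95×14.7) = 0.006837 K/W
R_total = 0.04507 K/W;  Q = ΔT/R_total = 125/0.04507 = 2773 W
T_interface = T_inner − Q·ΣR(inner→interface) = 144 − 2770×0.03823

T ≈ 38 °C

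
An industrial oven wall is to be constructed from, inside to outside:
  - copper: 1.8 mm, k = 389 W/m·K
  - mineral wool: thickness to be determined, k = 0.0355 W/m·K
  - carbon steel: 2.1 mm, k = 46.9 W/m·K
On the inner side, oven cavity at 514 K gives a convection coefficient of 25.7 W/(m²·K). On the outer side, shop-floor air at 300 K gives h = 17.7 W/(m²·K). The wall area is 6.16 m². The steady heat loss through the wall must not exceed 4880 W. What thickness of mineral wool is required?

L ≈ 6.2 mm

Thermal resistances in series:
R_inner film = 1/(h_i·A) = 1/(25.7×6.16) = 0.006317 K/W
R_copper = L/(kA) = 0.0018/(389×6.16) = 7.512×10^-7 K/W
R_carbon steel = L/(kA) = 0.0021/(46.9×6.16) = 7.269×10^-6 K/W
R_outer film = 1/(h_o·A) = 1/(17.7×6.16) = 0.009172 K/W
Sum of the known resistances R_other = 0.0155 K/W
Required total resistance R_tot = ΔT/Q_allow = 214/4880 = 0.04385 K/W
R_mineral wool = R_tot − R_other = 0.02836 K/W
L = R·k·A = 0.02836×0.0355×6.16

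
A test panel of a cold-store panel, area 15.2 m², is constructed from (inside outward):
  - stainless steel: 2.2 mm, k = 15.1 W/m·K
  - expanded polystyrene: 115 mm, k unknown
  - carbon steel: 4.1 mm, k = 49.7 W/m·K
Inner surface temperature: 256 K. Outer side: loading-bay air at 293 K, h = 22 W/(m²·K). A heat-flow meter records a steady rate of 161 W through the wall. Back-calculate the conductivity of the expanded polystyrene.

Using the resistance-network approach (series):
R_stainless steel = L/(kA) = 0.0022/(15.1×15.2) = 9.585×10^-6 K/W
R_carbon steel = L/(kA) = 0.0041/(49.7×15.2) = 5.427×10^-6 K/W
R_outer film = 1/(h_o·A) = 1/(22×15.2) = 0.00299 K/W
Sum of known resistances R_other = 0.003005 K/W
Total R = ΔT/Q = 37/161 = 0.2298 K/W
R_expanded polystyrene = R_total − R_other = 0.2268 K/W
k = L/(R·A) = 0.115/(0.2268×15.2)

k ≈ 0.0334 W/(m·K)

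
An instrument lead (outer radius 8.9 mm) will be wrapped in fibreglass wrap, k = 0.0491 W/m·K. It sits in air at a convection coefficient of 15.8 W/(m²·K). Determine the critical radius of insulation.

r_cr ≈ 3.11 mm

For a cylinder r_cr = k/h = 0.0491/15.8
r_cr = 3.11 mm; since the bare radius (8.9 mm) is above r_cr, any added insulation will reduce heat loss.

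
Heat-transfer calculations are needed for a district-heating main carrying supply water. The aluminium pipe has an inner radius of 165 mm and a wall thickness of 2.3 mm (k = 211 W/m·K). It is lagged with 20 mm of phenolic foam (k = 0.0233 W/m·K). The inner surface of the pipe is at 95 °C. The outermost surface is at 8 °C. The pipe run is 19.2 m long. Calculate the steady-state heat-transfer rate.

Q ≈ 2170 W

Per-layer cylindrical resistances, series-summed:
R_aluminium pipe wall = ln(167.3/165)/(2π×211×19.2) = 5.438×10^-7 K/W
R_phenolic foam = ln(187.3/167.3)/(2π×0.0233×19.2) = 0.04017 K/W
R_total = 0.04017 K/W
Q = ΔT/R_total = 87/0.04017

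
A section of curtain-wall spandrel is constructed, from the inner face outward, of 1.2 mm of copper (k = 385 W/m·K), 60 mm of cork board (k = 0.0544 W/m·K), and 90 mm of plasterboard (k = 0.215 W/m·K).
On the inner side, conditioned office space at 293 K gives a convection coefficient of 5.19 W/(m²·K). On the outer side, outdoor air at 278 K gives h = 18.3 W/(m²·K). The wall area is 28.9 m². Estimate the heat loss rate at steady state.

Thermal resistances in series:
R_inner film = 1/(h_i·A) = 1/(5.19×28.9) = 0.006667 K/W
R_copper = L/(kA) = 0.0012/(385×28.9) = 1.079×10^-7 K/W
R_cork board = L/(kA) = 0.06/(0.0544×28.9) = 0.03816 K/W
R_plasterboard = L/(kA) = 0.09/(0.215×28.9) = 0.01448 K/W
R_outer film = 1/(h_o·A) = 1/(18.3×28.9) = 0.001891 K/W
R_total = 0.06121 K/W
Q = ΔT / R_total = 15 / 0.06121

Q ≈ 245 W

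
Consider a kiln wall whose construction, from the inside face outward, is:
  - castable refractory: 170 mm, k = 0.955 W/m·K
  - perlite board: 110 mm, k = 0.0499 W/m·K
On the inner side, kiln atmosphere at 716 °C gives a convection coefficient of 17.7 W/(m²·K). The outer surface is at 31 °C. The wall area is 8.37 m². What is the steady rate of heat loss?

Thermal resistances in series:
R_inner film = 1/(h_i·A) = 1/(17.7×8.37) = 0.00675 K/W
R_castable refractory = L/(kA) = 0.17/(0.955×8.37) = 0.02127 K/W
R_perlite board = L/(kA) = 0.11/(0.0499×8.37) = 0.2634 K/W
R_total = 0.2914 K/W
Q = ΔT / R_total = 685 / 0.2914

Q ≈ 2350 W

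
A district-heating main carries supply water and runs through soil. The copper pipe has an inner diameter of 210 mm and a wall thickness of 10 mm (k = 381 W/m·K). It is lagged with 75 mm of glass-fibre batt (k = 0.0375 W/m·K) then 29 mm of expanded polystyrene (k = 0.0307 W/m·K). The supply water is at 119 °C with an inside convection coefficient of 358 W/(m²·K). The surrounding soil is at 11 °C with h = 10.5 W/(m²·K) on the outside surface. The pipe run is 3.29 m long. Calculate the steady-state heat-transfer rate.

For a radial system each layer contributes R = ln(r_out/r_in)/(2πkL); films add R = 1/(hA).
R_inner film = 1/(h_i·2πr₁L) = 1/(358×2π×0.105×3.29) = 0.001287 K/W
R_copper pipe wall = ln(115/105)/(2π×381×3.29) = 1.155×10^-5 K/W
R_glass-fibre batt = ln(190/115)/(2π×0.0375×3.29) = 0.6477 K/W
R_expanded polystyrene = ln(219/190)/(2π×0.0307×3.29) = 0.2238 K/W
R_outer film = 1/(h_o·2πr_oL) = 1/(10.5×2π×0.219×3.29) = 0.02104 K/W
R_total = 0.8939 K/W
Q = ΔT/R_total = 108/0.8939

Q ≈ 121 W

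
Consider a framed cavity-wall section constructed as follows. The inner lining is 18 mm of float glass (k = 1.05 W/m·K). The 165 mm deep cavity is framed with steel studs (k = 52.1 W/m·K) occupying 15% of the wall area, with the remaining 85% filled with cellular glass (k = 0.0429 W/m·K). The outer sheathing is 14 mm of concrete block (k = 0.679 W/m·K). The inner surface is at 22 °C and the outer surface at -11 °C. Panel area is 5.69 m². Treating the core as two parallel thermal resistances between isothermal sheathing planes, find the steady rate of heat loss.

Sheathing layers in series; stud and cavity paths in parallel between them.
R_inner = 0.018/(1.05×5.69) = 0.003013 K/W
R_stud  = 0.165/(52.1×0.15×5.69) = 0.003711 K/W
R_cav   = 0.165/(0.0429×0.85×5.69) = 0.7952 K/W
1/R_core = 1/R_stud + 1/R_cav → R_core = 0.003693 K/W
R_outer = 0.014/(0.679×5.69) = 0.003624 K/W
R_total = 0.01033 K/W
Q = ΔT/R_total = 33/0.01033

Q ≈ 3190 W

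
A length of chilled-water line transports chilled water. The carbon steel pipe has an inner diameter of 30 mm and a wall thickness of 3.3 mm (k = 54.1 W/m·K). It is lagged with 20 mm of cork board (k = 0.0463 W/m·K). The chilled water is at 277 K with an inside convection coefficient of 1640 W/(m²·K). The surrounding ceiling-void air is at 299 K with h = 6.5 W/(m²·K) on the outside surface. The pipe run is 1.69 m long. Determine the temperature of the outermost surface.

For a radial system each layer contributes R = ln(r_out/r_in)/(2πkL); films add R = 1/(hA).
R_inner film = 1/(h_i·2πr₁L) = 1/(1640×2π×0.015×1.69) = 0.003828 K/W
R_carbon steel pipe wall = ln(18.3/15)/(2π×54.1×1.69) = 3.461×10^-4 K/W
R_cork board = ln(38.3/18.3)/(2π×0.0463×1.69) = 1.502 K/W
R_outer film = 1/(h_o·2πr_oL) = 1/(6.5×2π×0.0383×1.69) = 0.3783 K/W
R_total = 1.885 K/W
Q = ΔT/R_total = 22/1.885
Q = 11.7 W
T_interface = T_inner + Q·ΣR(inner→interface) = 277 + 11.7×1.506

T ≈ 295 K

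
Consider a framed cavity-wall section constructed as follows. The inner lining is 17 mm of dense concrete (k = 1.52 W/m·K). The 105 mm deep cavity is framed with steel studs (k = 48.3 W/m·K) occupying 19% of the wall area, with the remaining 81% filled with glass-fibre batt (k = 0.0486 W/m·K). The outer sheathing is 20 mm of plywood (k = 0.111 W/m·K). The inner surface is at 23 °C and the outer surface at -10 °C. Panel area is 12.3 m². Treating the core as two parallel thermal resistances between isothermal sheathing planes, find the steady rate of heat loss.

Sheathing layers in series; stud and cavity paths in parallel between them.
R_inner = 0.017/(1.52×12.3) = 9.093×10^-4 K/W
R_stud  = 0.105/(48.3×0.19×12.3) = 9.302×10^-4 K/W
R_cav   = 0.105/(0.0486×0.81×12.3) = 0.2169 K/W
1/R_core = 1/R_stud + 1/R_cav → R_core = 9.262×10^-4 K/W
R_outer = 0.02/(0.111×12.3) = 0.01465 K/W
R_total = 0.01648 K/W
Q = ΔT/R_total = 33/0.01648

Q ≈ 2000 W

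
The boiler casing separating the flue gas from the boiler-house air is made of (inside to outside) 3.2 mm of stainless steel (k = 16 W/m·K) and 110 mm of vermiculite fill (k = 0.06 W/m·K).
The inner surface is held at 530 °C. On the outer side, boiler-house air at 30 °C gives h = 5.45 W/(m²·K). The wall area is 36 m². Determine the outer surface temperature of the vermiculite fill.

Thermal resistances in series:
R_stainless steel = L/(kA) = 0.0032/(16×36) = 5.556×10^-6 K/W
R_vermiculite fill = L/(kA) = 0.11/(0.06×36) = 0.05093 K/W
R_outer film = 1/(h_o·A) = 1/(5.45×36) = 0.005097 K/W
R_total = 0.05603 K/W;  Q = ΔT/R_total = 500/0.05603 = 8924 W
T_interface = T_inner − Q·ΣR(inner→interface) = 530 − 8920×0.05093

T ≈ 75.5 °C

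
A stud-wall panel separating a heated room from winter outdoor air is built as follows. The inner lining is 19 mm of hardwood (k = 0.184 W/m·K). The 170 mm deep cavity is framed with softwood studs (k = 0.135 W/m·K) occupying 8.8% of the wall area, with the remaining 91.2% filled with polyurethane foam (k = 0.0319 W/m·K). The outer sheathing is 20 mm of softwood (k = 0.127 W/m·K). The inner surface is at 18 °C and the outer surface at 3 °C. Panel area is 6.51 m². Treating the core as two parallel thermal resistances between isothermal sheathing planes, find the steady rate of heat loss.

Q ≈ 22.1 W

Sheathing layers in series; stud and cavity paths in parallel between them.
R_inner = 0.019/(0.184×6.51) = 0.01586 K/W
R_stud  = 0.17/(0.135×0.088×6.51) = 2.198 K/W
R_cav   = 0.17/(0.0319×0.912×6.51) = 0.8976 K/W
1/R_core = 1/R_stud + 1/R_cav → R_core = 0.6373 K/W
R_outer = 0.02/(0.127×6.51) = 0.02419 K/W
R_total = 0.6774 K/W
Q = ΔT/R_total = 15/0.6774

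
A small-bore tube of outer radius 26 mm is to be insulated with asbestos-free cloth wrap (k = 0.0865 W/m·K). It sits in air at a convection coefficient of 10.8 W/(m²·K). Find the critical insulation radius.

For a cylinder r_cr = k/h = 0.0865/10.8
r_cr = 8.01 mm; since the bare radius (26 mm) is above r_cr, any added insulation will reduce heat loss.

r_cr ≈ 8.01 mm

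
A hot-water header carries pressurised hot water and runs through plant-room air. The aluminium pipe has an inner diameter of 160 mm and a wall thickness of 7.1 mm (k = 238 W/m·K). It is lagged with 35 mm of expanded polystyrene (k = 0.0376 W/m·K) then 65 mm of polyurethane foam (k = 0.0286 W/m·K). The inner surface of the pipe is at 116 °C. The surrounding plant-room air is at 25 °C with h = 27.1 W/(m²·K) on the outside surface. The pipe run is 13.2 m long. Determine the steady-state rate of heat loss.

Q ≈ 313 W

For a radial system each layer contributes R = ln(r_out/r_in)/(2πkL); films add R = 1/(hA).
R_aluminium pipe wall = ln(87.1/80)/(2π×238×13.2) = 4.308×10^-6 K/W
R_expanded polystyrene = ln(122.1/87.1)/(2π×0.0376×13.2) = 0.1083 K/W
R_polyurethane foam = ln(187.1/122.1)/(2π×0.0286×13.2) = 0.1799 K/W
R_outer film = 1/(h_o·2πr_oL) = 1/(27.1×2π×0.1871×13.2) = 0.002378 K/W
R_total = 0.2906 K/W
Q = ΔT/R_total = 91/0.2906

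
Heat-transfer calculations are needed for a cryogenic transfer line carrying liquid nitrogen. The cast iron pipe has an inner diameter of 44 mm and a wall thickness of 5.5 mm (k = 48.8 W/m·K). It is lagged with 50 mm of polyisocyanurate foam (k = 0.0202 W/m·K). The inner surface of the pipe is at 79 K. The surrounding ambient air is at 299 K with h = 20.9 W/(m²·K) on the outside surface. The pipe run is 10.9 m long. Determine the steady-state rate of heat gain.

For a radial system each layer contributes R = ln(r_out/r_in)/(2πkL); films add R = 1/(hA).
R_cast iron pipe wall = ln(27.5/22)/(2π×48.8×10.9) = 6.677×10^-5 K/W
R_polyisocyanurate foam = ln(77.5/27.5)/(2π×0.0202×10.9) = 0.7489 K/W
R_outer film = 1/(h_o·2πr_oL) = 1/(20.9×2π×0.0775×10.9) = 0.009015 K/W
R_total = 0.758 K/W
Q = ΔT/R_total = 220/0.758

Q ≈ 290 W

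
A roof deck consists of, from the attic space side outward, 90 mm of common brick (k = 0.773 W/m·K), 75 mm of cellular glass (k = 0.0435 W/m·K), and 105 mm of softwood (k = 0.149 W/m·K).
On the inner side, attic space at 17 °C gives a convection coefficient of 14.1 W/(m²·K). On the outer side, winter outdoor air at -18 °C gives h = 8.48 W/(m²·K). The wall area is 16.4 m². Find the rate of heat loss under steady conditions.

Q ≈ 210 W

Series thermal resistances:
R_inner film = 1/(h_i·A) = 1/(14.1×16.4) = 0.004325 K/W
R_common brick = L/(kA) = 0.09/(0.773×16.4) = 0.007099 K/W
R_cellular glass = L/(kA) = 0.075/(0.0435×16.4) = 0.1051 K/W
R_softwood = L/(kA) = 0.105/(0.149×16.4) = 0.04297 K/W
R_outer film = 1/(h_o·A) = 1/(8.48×16.4) = 0.007191 K/W
R_total = 0.1667 K/W
Q = ΔT / R_total = 35 / 0.1667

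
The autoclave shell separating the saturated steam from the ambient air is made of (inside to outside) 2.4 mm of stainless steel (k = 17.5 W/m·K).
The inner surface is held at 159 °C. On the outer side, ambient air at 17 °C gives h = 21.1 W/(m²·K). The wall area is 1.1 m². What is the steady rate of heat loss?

Q ≈ 3290 W

Model the wall as resistances in series:
R_stainless steel = L/(kA) = 0.0024/(17.5×1.1) = 1.247×10^-4 K/W
R_outer film = 1/(h_o·A) = 1/(21.1×1.1) = 0.04308 K/W
R_total = 0.04321 K/W
Q = ΔT / R_total = 142 / 0.04321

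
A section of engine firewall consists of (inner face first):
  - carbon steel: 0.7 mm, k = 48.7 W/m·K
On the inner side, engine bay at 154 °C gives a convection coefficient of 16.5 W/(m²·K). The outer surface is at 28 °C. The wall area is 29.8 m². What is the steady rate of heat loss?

Q ≈ 61900 W

Series thermal resistances:
R_inner film = 1/(h_i·A) = 1/(16.5×29.8) = 0.002034 K/W
R_carbon steel = L/(kA) = 0.0007/(48.7×29.8) = 4.823×10^-7 K/W
R_total = 0.002034 K/W
Q = ΔT / R_total = 126 / 0.002034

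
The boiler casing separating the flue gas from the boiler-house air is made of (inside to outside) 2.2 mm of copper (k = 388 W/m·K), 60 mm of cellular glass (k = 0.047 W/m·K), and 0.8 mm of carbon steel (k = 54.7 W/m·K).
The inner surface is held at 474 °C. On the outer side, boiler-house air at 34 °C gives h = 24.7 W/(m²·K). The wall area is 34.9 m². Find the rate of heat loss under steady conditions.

Thermal resistances in series:
R_copper = L/(kA) = 0.0022/(388×34.9) = 1.625×10^-7 K/W
R_cellular glass = L/(kA) = 0.06/(0.047×34.9) = 0.03658 K/W
R_carbon steel = L/(kA) = 0.0008/(54.7×34.9) = 4.191×10^-7 K/W
R_outer film = 1/(h_o·A) = 1/(24.7×34.9) = 0.00116 K/W
R_total = 0.03774 K/W
Q = ΔT / R_total = 440 / 0.03774

Q ≈ 11700 W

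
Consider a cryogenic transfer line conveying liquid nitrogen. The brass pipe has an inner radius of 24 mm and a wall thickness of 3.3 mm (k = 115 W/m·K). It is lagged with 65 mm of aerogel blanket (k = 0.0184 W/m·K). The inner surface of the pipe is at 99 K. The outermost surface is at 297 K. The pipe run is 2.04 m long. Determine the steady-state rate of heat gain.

For a radial system each layer contributes R = ln(r_out/r_in)/(2πkL); films add R = 1/(hA).
R_brass pipe wall = ln(27.3/24)/(2π×115×2.04) = 8.74×10^-5 K/W
R_aerogel blanket = ln(92.3/27.3)/(2π×0.0184×2.04) = 5.165 K/W
R_total = 5.165 K/W
Q = ΔT/R_total = 198/5.165

Q ≈ 38.3 W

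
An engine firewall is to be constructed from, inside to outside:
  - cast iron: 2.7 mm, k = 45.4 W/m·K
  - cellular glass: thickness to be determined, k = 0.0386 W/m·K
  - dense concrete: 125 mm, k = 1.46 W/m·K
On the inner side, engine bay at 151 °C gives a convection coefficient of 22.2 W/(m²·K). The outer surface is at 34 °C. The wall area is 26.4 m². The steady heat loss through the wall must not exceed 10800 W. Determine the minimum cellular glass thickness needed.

L ≈ 5.99 mm

Series thermal resistances:
R_inner film = 1/(h_i·A) = 1/(22.2×26.4) = 0.001706 K/W
R_cast iron = L/(kA) = 0.0027/(45.4×26.4) = 2.253×10^-6 K/W
R_dense concrete = L/(kA) = 0.125/(1.46×26.4) = 0.003243 K/W
Sum of the known resistances R_other = 0.004952 K/W
Required total resistance R_tot = ΔT/Q_allow = 117/10800 = 0.01083 K/W
R_cellular glass = R_tot − R_other = 0.005882 K/W
L = R·k·A = 0.005882×0.0386×26.4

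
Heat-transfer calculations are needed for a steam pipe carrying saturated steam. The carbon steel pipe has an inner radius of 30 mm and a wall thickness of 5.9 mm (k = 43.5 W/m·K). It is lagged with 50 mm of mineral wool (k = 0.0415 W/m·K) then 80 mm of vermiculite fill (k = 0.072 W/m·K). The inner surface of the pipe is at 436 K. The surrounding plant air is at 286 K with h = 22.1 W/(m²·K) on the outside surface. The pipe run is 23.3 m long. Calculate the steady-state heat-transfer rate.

Q ≈ 721 W

For a radial system each layer contributes R = ln(r_out/r_in)/(2πkL); films add R = 1/(hA).
R_carbon steel pipe wall = ln(35.9/30)/(2π×43.5×23.3) = 2.819×10^-5 K/W
R_mineral wool = ln(85.9/35.9)/(2π×0.0415×23.3) = 0.1436 K/W
R_vermiculite fill = ln(165.9/85.9)/(2π×0.072×23.3) = 0.06244 K/W
R_outer film = 1/(h_o·2πr_oL) = 1/(22.1×2π×0.1659×23.3) = 0.001863 K/W
R_total = 0.2079 K/W
Q = ΔT/R_total = 150/0.2079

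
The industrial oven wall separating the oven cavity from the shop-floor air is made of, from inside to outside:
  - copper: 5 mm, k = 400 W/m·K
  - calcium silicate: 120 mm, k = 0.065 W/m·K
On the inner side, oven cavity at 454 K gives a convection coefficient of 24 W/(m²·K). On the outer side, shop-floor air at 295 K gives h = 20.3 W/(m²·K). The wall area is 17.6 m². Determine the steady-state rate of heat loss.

Q ≈ 1440 W

Treating each layer as a thermal resistance in series:
R_inner film = 1/(h_i·A) = 1/(24×17.6) = 0.002367 K/W
R_copper = L/(kA) = 0.005/(400×17.6) = 7.102×10^-7 K/W
R_calcium silicate = L/(kA) = 0.12/(0.065×17.6) = 0.1049 K/W
R_outer film = 1/(h_o·A) = 1/(20.3×17.6) = 0.002799 K/W
R_total = 0.1101 K/W
Q = ΔT / R_total = 159 / 0.1101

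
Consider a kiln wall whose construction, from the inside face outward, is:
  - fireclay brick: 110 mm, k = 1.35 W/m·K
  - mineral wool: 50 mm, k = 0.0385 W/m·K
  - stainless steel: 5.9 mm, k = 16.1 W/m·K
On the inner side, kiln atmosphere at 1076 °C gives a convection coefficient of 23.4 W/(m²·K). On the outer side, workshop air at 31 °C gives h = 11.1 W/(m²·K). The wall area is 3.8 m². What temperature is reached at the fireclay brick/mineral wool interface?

Series thermal resistances:
R_inner film = 1/(h_i·A) = 1/(23.4×3.8) = 0.01125 K/W
R_fireclay brick = L/(kA) = 0.11/(1.35×3.8) = 0.02144 K/W
R_mineral wool = L/(kA) = 0.05/(0.0385×3.8) = 0.3418 K/W
R_stainless steel = L/(kA) = 0.0059/(16.1×3.8) = 9.644×10^-5 K/W
R_outer film = 1/(h_o·A) = 1/(11.1×3.8) = 0.02371 K/W
R_total = 0.3983 K/W;  Q = ΔT/R_total = 1045/0.3983 = 2624 W
T_interface = T_inner − Q·ΣR(inner→interface) = 1076 − 2620×0.03269

T ≈ 990 °C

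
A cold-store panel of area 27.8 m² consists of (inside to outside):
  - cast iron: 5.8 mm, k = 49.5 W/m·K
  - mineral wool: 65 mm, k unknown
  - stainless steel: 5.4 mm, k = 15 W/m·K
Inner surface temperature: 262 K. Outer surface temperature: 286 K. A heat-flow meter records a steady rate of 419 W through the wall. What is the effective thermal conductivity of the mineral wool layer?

Model the wall as resistances in series:
R_cast iron = L/(kA) = 0.0058/(49.5×27.8) = 4.215×10^-6 K/W
R_stainless steel = L/(kA) = 0.0054/(15×27.8) = 1.295×10^-5 K/W
Sum of known resistances R_other = 1.716×10^-5 K/W
Total R = ΔT/Q = 24/419 = 0.05728 K/W
R_mineral wool = R_total − R_other = 0.05726 K/W
k = L/(R·A) = 0.065/(0.05726×27.8)

k ≈ 0.0408 W/(m·K)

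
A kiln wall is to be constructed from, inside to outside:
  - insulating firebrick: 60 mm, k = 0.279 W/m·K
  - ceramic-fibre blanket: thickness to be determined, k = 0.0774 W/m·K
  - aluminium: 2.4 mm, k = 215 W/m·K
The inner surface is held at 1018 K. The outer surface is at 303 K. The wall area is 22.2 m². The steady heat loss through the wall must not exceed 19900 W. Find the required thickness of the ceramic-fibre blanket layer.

Thermal resistances in series:
R_insulating firebrick = L/(kA) = 0.06/(0.279×22.2) = 0.009687 K/W
R_aluminium = L/(kA) = 0.0024/(215×22.2) = 5.028×10^-7 K/W
Sum of the known resistances R_other = 0.009688 K/W
Required total resistance R_tot = ΔT/Q_allow = 715/19900 = 0.03593 K/W
R_ceramic-fibre blanket = R_tot − R_other = 0.02624 K/W
L = R·k·A = 0.02624×0.0774×22.2

L ≈ 45.1 mm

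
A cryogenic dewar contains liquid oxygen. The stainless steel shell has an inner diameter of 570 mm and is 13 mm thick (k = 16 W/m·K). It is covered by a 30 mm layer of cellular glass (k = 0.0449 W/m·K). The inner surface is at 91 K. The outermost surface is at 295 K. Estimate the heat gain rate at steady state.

Q ≈ 374 W

For a spherical shell R = (1/r₁ − 1/r₂)/(4πk); film R = 1/(h·4πr²). In series:
R_stainless steel shell = (1/0.285 − 1/0.298)/(4π×16) = 7.613×10^-4 K/W
R_cellular glass = (1/0.298 − 1/0.328)/(4π×0.0449) = 0.544 K/W
R_total = 0.5447 K/W
Q = ΔT/R_total = 204/0.5447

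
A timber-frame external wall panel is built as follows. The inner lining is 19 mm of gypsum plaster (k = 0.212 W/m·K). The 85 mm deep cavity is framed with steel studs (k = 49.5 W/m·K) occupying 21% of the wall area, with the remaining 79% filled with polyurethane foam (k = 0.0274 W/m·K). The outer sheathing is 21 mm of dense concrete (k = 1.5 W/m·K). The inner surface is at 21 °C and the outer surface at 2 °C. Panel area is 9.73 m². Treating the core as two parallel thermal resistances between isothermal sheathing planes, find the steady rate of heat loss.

Sheathing layers in series; stud and cavity paths in parallel between them.
R_inner = 0.019/(0.212×9.73) = 0.009211 K/W
R_stud  = 0.085/(49.5×0.21×9.73) = 8.404×10^-4 K/W
R_cav   = 0.085/(0.0274×0.79×9.73) = 0.4036 K/W
1/R_core = 1/R_stud + 1/R_cav → R_core = 8.386×10^-4 K/W
R_outer = 0.021/(1.5×9.73) = 0.001439 K/W
R_total = 0.01149 K/W
Q = ΔT/R_total = 19/0.01149

Q ≈ 1650 W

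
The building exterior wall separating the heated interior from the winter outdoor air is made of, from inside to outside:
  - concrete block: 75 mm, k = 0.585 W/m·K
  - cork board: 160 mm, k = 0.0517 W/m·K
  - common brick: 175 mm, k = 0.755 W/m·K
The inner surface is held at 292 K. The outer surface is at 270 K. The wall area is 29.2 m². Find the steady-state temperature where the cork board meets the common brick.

Series thermal resistances:
R_concrete block = L/(kA) = 0.075/(0.585×29.2) = 0.004391 K/W
R_cork board = L/(kA) = 0.16/(0.0517×29.2) = 0.106 K/W
R_common brick = L/(kA) = 0.175/(0.755×29.2) = 0.007938 K/W
R_total = 0.1183 K/W;  Q = ΔT/R_total = 22/0.1183 = 185.9 W
T_interface = T_inner − Q·ΣR(inner→interface) = 292 − 186×0.1104

T ≈ 271 K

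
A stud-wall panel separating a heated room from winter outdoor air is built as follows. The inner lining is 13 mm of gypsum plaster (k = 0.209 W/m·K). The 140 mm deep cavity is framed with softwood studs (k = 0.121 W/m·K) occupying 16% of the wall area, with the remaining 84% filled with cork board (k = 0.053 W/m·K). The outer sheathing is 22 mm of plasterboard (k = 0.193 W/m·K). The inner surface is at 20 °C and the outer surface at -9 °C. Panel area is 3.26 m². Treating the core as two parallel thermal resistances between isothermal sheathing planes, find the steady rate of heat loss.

Q ≈ 39.9 W

Sheathing layers in series; stud and cavity paths in parallel between them.
R_inner = 0.013/(0.209×3.26) = 0.01908 K/W
R_stud  = 0.14/(0.121×0.16×3.26) = 2.218 K/W
R_cav   = 0.14/(0.053×0.84×3.26) = 0.9646 K/W
1/R_core = 1/R_stud + 1/R_cav → R_core = 0.6723 K/W
R_outer = 0.022/(0.193×3.26) = 0.03497 K/W
R_total = 0.7263 K/W
Q = ΔT/R_total = 29/0.7263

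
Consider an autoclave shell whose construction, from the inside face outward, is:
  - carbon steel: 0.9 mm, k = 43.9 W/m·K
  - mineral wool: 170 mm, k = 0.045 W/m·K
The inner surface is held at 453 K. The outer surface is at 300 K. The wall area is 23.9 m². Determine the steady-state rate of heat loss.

Model the wall as resistances in series:
R_carbon steel = L/(kA) = 0.0009/(43.9×23.9) = 8.578×10^-7 K/W
R_mineral wool = L/(kA) = 0.17/(0.045×23.9) = 0.1581 K/W
R_total = 0.1581 K/W
Q = ΔT / R_total = 153 / 0.1581

Q ≈ 968 W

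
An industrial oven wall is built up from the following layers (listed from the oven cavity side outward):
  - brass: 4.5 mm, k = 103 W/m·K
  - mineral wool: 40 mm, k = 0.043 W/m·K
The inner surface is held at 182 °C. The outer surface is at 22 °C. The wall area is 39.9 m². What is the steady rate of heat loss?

Q ≈ 6860 W

Model the wall as resistances in series:
R_brass = L/(kA) = 0.0045/(103×39.9) = 1.095×10^-6 K/W
R_mineral wool = L/(kA) = 0.04/(0.043×39.9) = 0.02331 K/W
R_total = 0.02332 K/W
Q = ΔT / R_total = 160 / 0.02332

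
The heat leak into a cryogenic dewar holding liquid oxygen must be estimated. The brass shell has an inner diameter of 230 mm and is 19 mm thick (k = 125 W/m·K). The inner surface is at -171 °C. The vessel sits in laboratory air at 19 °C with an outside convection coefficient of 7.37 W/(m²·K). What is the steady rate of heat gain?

Each spherical layer contributes R = (1/r_i − 1/r_o)/(4πk):
R_brass shell = (1/0.115 − 1/0.134)/(4π×125) = 7.849×10^-4 K/W
R_outer film = 1/(h·4πr_o²) = 1/(7.37×4π×0.134²) = 0.6013 K/W
R_total = 0.6021 K/W
Q = ΔT/R_total = 190/0.6021

Q ≈ 316 W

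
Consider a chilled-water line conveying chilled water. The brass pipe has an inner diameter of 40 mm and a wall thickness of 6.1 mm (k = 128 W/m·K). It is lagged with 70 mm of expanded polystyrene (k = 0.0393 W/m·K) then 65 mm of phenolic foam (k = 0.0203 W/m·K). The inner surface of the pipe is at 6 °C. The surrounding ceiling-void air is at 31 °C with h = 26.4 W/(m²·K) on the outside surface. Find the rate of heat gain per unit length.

Radial resistances (cylindrical: R_cond = ln(r_o/r_i)/(2πkL), R_conv = 1/(h·2πrL)):
R_brass pipe wall = ln(26.1/20)/(2π×128×1) = 3.31×10^-4 K/W
R_expanded polystyrene = ln(96.1/26.1)/(2π×0.0393×1) = 5.279 K/W
R_phenolic foam = ln(161.1/96.1)/(2π×0.0203×1) = 4.051 K/W
R_outer film = 1/(h_o·2πr_oL) = 1/(26.4×2π×0.1611×1) = 0.03742 K/W
R_total = 9.367 K/W
Q = ΔT/R_total = 25/9.367

q′ ≈ 2.67 W/m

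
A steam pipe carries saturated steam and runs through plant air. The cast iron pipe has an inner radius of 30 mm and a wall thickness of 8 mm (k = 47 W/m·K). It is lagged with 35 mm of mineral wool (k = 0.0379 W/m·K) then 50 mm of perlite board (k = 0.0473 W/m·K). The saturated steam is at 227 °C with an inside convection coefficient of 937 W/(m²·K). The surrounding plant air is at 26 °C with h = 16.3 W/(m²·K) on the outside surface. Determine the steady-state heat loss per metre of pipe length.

q′ ≈ 43.9 W/m

Treating each annulus and film as a series resistance:
R_inner film = 1/(h_i·2πr₁L) = 1/(937×2π×0.03×1) = 0.005662 K/W
R_cast iron pipe wall = ln(38/30)/(2π×47×1) = 8.005×10^-4 K/W
R_mineral wool = ln(73/38)/(2π×0.0379×1) = 2.742 K/W
R_perlite board = ln(123/73)/(2π×0.0473×1) = 1.755 K/W
R_outer film = 1/(h_o·2πr_oL) = 1/(16.3×2π×0.123×1) = 0.07938 K/W
R_total = 4.583 K/W
Q = ΔT/R_total = 201/4.583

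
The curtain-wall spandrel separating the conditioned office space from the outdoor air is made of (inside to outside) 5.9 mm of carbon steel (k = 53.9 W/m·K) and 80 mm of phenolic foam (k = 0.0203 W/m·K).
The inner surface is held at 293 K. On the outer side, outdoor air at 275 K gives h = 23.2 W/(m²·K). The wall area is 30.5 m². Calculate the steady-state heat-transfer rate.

Model the wall as resistances in series:
R_carbon steel = L/(kA) = 0.0059/(53.9×30.5) = 3.589×10^-6 K/W
R_phenolic foam = L/(kA) = 0.08/(0.0203×30.5) = 0.1292 K/W
R_outer film = 1/(h_o·A) = 1/(23.2×30.5) = 0.001413 K/W
R_total = 0.1306 K/W
Q = ΔT / R_total = 18 / 0.1306

Q ≈ 138 W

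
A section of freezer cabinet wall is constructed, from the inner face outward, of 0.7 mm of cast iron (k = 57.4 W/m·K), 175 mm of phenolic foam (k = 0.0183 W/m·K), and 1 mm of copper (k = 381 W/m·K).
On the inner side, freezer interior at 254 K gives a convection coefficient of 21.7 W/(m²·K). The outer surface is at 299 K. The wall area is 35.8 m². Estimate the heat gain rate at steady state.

Series thermal resistances:
R_inner film = 1/(h_i·A) = 1/(21.7×35.8) = 0.001287 K/W
R_cast iron = L/(kA) = 0.0007/(57.4×35.8) = 3.406×10^-7 K/W
R_phenolic foam = L/(kA) = 0.175/(0.0183×35.8) = 0.2671 K/W
R_copper = L/(kA) = 0.001/(381×35.8) = 7.331×10^-8 K/W
R_total = 0.2684 K/W
Q = ΔT / R_total = 45 / 0.2684

Q ≈ 168 W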